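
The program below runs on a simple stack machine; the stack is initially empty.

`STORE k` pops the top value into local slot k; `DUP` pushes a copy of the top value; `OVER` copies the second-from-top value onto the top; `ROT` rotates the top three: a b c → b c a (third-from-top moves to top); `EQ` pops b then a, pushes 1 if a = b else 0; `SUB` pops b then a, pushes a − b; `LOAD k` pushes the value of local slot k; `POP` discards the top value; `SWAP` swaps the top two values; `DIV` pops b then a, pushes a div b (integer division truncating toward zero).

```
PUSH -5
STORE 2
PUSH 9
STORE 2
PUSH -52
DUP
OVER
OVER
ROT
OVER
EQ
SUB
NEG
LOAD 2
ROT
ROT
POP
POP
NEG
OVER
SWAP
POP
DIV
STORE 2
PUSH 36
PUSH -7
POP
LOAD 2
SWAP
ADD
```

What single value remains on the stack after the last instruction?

37

PUSH -5  -> -5
STORE 2  -> (empty)
PUSH 9   -> 9
STORE 2  -> (empty)
PUSH -52 -> -52
DUP      -> -52 -52
OVER     -> -52 -52 -52
OVER     -> -52 -52 -52 -52
ROT      -> -52 -52 -52 -52
OVER     -> -52 -52 -52 -52 -52
EQ       -> -52 -52 -52 1
SUB      -> -52 -52 -53
NEG      -> -52 -52 53
LOAD 2   -> -52 -52 53 9
ROT      -> -52 53 9 -52
ROT      -> -52 9 -52 53
POP      -> -52 9 -52
POP      -> -52 9
NEG      -> -52 -9
OVER     -> -52 -9 -52
SWAP     -> -52 -52 -9
POP      -> -52 -52
DIV      -> 1
STORE 2  -> (empty)
PUSH 36  -> 36
PUSH -7  -> 36 -7
POP      -> 36
LOAD 2   -> 36 1
SWAP     -> 1 36
ADD      -> 37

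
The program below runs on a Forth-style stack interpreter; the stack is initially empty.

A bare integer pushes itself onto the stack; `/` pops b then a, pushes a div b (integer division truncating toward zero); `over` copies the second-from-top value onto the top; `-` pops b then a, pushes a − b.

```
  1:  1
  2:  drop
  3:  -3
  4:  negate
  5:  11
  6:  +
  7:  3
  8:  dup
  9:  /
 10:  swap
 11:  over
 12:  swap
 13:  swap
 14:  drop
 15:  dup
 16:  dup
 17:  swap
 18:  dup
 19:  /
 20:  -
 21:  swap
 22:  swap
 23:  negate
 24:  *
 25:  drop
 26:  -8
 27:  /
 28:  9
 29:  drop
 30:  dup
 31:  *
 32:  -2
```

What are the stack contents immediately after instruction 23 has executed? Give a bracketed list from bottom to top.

1      → [1]
drop   → []
-3     → [-3]
negate → [3]
11     → [3, 11]
+      → [14]
3      → [14, 3]
dup    → [14, 3, 3]
/      → [14, 1]
swap   → [1, 14]
over   → [1, 14, 1]
swap   → [1, 1, 14]
swap   → [1, 14, 1]
drop   → [1, 14]
dup    → [1, 14, 14]
dup    → [1, 14, 14, 14]
swap   → [1, 14, 14, 14]
dup    → [1, 14, 14, 14, 14]
/      → [1, 14, 14, 1]
-      → [1, 14, 13]
swap   → [1, 13, 14]
swap   → [1, 14, 13]
negate → [1, 14, -13]

[1, 14, -13]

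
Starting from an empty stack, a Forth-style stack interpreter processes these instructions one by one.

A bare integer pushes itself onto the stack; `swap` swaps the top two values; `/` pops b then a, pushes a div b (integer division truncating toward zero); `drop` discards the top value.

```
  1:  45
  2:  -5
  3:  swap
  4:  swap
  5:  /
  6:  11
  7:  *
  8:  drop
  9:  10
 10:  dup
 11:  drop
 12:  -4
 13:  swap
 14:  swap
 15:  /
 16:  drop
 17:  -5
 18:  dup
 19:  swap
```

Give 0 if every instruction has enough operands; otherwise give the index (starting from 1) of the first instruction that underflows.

45    45
-5    45 -5
swap  -5 45
swap  45 -5
/     -9
11    -9 11
*     -99
drop  (empty)
10    10
dup   10 10
drop  10
-4    10 -4
swap  -4 10
swap  10 -4
/     -2
drop  (empty)
-5    -5
dup   -5 -5
swap  -5 -5

0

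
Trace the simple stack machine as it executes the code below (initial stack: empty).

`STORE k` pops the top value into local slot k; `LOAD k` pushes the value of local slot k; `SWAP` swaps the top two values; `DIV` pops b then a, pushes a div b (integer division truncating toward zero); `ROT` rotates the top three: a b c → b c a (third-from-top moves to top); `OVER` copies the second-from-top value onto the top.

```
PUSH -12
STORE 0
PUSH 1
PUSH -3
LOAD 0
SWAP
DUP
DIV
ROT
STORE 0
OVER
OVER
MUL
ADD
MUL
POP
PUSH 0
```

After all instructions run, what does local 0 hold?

PUSH -12  -12
STORE 0   (empty)
PUSH 1    1
PUSH -3   1 -3
LOAD 0    1 -3 -12
SWAP      1 -12 -3
DUP       1 -12 -3 -3
DIV       1 -12 1
ROT       -12 1 1
STORE 0   -12 1
OVER      -12 1 -12
OVER      -12 1 -12 1
MUL       -12 1 -12
ADD       -12 -11
MUL       132
POP       (empty)
PUSH 0    0

1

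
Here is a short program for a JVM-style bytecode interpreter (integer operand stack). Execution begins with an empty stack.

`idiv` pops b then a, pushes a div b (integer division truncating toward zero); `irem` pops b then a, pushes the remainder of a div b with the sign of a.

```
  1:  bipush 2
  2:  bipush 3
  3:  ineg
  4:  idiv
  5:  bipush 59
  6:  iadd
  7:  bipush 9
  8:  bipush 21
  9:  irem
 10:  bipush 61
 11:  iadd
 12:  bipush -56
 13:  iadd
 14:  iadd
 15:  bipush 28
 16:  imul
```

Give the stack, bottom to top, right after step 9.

[59, 9]

bipush 2  → 2
bipush 3  → 2 3
ineg      → 2 -3
idiv      → 0
bipush 59 → 0 59
iadd      → 59
bipush 9  → 59 9
bipush 21 → 59 9 21
irem      → 59 9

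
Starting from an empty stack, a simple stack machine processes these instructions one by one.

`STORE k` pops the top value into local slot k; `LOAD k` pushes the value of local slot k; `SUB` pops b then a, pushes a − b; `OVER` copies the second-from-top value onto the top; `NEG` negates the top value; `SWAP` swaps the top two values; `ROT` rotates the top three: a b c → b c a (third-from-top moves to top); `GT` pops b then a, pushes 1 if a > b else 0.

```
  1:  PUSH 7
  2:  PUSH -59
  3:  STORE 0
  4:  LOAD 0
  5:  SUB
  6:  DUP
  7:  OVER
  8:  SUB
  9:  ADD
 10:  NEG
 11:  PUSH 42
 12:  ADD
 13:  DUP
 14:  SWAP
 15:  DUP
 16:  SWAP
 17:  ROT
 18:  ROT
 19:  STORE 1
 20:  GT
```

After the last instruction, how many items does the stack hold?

1

PUSH 7   : [7]
PUSH -59 : [7, -59]
STORE 0  : [7]
LOAD 0   : [7, -59]
SUB      : [66]
DUP      : [66, 66]
OVER     : [66, 66, 66]
SUB      : [66, 0]
ADD      : [66]
NEG      : [-66]
PUSH 42  : [-66, 42]
ADD      : [-24]
DUP      : [-24, -24]
SWAP     : [-24, -24]
DUP      : [-24, -24, -24]
SWAP     : [-24, -24, -24]
ROT      : [-24, -24, -24]
ROT      : [-24, -24, -24]
STORE 1  : [-24, -24]
GT       : [0]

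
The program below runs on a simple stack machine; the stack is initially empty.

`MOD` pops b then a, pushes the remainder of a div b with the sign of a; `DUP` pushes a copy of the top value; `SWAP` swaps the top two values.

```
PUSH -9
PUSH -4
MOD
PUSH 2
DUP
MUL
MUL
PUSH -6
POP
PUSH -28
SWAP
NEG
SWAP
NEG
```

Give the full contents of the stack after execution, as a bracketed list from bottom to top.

[4, 28]

PUSH -9  -> [-9]
PUSH -4  -> [-9, -4]
MOD      -> [-1]
PUSH 2   -> [-1, 2]
DUP      -> [-1, 2, 2]
MUL      -> [-1, 4]
MUL      -> [-4]
PUSH -6  -> [-4, -6]
POP      -> [-4]
PUSH -28 -> [-4, -28]
SWAP     -> [-28, -4]
NEG      -> [-28, 4]
SWAP     -> [4, -28]
NEG      -> [4, 28]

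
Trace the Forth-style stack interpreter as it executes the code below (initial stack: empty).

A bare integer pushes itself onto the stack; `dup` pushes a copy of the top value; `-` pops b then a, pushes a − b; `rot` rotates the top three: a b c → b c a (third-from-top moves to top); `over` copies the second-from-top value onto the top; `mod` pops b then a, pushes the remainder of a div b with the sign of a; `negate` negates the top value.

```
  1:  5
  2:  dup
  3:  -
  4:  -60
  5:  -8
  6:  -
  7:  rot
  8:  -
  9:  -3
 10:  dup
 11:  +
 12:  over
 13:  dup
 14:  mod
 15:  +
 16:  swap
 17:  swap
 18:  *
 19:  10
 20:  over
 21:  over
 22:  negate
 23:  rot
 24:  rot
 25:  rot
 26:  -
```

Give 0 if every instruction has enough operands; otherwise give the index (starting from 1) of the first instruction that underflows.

5    [5]
dup  [5, 5]
-    [0]
-60  [0, -60]
-8   [0, -60, -8]
-    [0, -52]
rot  — needs 3 operands, stack has 2 → underflow

7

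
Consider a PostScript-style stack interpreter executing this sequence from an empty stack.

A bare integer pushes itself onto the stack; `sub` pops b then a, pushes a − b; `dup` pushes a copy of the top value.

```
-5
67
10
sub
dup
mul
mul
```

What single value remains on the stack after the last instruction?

-5   -5
67   -5 67
10   -5 67 10
sub  -5 57
dup  -5 57 57
mul  -5 3249
mul  -16245

-16245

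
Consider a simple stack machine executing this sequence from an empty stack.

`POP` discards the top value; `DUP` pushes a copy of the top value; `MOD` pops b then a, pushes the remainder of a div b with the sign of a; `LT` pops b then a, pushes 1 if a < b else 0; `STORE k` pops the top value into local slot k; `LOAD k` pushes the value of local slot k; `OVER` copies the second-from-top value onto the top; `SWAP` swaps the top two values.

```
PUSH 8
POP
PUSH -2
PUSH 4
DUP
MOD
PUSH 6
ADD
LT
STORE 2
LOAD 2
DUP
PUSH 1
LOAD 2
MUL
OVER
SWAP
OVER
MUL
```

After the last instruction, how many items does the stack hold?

PUSH 8   [8]
POP      []
PUSH -2  [-2]
PUSH 4   [-2, 4]
DUP      [-2, 4, 4]
MOD      [-2, 0]
PUSH 6   [-2, 0, 6]
ADD      [-2, 6]
LT       [1]
STORE 2  []
LOAD 2   [1]
DUP      [1, 1]
PUSH 1   [1, 1, 1]
LOAD 2   [1, 1, 1, 1]
MUL      [1, 1, 1]
OVER     [1, 1, 1, 1]
SWAP     [1, 1, 1, 1]
OVER     [1, 1, 1, 1, 1]
MUL      [1, 1, 1, 1]

4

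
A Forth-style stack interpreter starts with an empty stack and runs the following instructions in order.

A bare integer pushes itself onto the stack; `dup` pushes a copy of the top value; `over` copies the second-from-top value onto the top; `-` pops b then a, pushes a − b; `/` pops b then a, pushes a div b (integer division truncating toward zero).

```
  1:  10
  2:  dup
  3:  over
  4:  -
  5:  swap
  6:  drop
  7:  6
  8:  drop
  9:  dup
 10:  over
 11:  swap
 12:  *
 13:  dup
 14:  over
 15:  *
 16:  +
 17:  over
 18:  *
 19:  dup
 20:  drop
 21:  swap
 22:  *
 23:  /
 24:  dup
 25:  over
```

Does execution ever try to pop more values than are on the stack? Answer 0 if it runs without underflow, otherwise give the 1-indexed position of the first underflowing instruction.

10   → [10]
dup  → [10, 10]
over → [10, 10, 10]
-    → [10, 0]
swap → [0, 10]
drop → [0]
6    → [0, 6]
drop → [0]
dup  → [0, 0]
over → [0, 0, 0]
swap → [0, 0, 0]
*    → [0, 0]
dup  → [0, 0, 0]
over → [0, 0, 0, 0]
*    → [0, 0, 0]
+    → [0, 0]
over → [0, 0, 0]
*    → [0, 0]
dup  → [0, 0, 0]
drop → [0, 0]
swap → [0, 0]
*    → [0]
/  — needs 2 operands, stack has 1 → underflow

23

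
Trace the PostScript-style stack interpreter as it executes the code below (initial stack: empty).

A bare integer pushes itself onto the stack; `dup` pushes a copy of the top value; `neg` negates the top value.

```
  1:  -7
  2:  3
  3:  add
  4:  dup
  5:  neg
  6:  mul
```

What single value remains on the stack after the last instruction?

-7  → [-7]
3   → [-7, 3]
add → [-4]
dup → [-4, -4]
neg → [-4, 4]
mul → [-16]

-16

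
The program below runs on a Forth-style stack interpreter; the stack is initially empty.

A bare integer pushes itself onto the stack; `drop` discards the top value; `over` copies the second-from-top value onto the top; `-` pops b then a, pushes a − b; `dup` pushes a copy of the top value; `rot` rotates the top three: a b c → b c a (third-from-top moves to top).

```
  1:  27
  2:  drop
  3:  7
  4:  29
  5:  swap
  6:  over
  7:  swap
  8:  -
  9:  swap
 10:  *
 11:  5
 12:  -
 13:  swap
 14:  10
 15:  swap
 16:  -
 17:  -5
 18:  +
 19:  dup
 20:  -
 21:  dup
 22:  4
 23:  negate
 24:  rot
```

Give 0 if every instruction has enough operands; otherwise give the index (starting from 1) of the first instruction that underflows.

13

27   : 27
drop : (empty)
7    : 7
29   : 7 29
swap : 29 7
over : 29 7 29
swap : 29 29 7
-    : 29 22
swap : 22 29
*    : 638
5    : 638 5
-    : 633
swap  — needs 2 operands, stack has 1 → underflow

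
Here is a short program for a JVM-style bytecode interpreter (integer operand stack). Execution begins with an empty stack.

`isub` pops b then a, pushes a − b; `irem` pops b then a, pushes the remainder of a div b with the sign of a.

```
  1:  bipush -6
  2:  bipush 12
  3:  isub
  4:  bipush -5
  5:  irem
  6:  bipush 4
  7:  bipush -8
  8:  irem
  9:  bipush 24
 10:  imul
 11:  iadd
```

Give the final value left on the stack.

bipush -6 → [-6]
bipush 12 → [-6, 12]
isub      → [-18]
bipush -5 → [-18, -5]
irem      → [-3]
bipush 4  → [-3, 4]
bipush -8 → [-3, 4, -8]
irem      → [-3, 4]
bipush 24 → [-3, 4, 24]
imul      → [-3, 96]
iadd      → [93]

93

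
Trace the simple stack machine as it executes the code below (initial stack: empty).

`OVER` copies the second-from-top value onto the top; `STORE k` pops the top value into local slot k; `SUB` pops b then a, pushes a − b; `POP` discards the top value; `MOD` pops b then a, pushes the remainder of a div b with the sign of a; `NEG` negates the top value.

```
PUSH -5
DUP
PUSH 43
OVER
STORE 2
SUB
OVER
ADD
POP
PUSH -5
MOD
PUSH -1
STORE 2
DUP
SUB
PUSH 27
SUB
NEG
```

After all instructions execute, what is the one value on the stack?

27

PUSH -5 → -5
DUP     → -5 -5
PUSH 43 → -5 -5 43
OVER    → -5 -5 43 -5
STORE 2 → -5 -5 43
SUB     → -5 -48
OVER    → -5 -48 -5
ADD     → -5 -53
POP     → -5
PUSH -5 → -5 -5
MOD     → 0
PUSH -1 → 0 -1
STORE 2 → 0
DUP     → 0 0
SUB     → 0
PUSH 27 → 0 27
SUB     → -27
NEG     → 27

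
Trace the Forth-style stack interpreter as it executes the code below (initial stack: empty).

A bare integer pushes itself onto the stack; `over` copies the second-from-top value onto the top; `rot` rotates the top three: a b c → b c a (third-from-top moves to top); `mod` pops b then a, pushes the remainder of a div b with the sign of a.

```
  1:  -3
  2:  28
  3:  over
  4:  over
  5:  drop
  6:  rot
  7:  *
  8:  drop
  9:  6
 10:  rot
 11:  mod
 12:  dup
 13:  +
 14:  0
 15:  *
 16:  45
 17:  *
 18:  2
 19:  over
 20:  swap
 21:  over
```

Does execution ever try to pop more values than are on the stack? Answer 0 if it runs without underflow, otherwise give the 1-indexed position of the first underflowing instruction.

-3   -> [-3]
28   -> [-3, 28]
over -> [-3, 28, -3]
over -> [-3, 28, -3, 28]
drop -> [-3, 28, -3]
rot  -> [28, -3, -3]
*    -> [28, 9]
drop -> [28]
6    -> [28, 6]
rot  — needs 3 operands, stack has 2 → underflow

10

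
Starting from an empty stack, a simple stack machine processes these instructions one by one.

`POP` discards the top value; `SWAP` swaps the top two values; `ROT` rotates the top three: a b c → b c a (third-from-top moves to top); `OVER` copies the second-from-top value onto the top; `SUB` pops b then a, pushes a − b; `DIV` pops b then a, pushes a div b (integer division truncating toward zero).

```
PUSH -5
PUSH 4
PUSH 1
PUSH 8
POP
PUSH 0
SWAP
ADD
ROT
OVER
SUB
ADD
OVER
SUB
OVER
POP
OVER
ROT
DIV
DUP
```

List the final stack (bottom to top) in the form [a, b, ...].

[-9, 1, 1]

PUSH -5 -> [-5]
PUSH 4  -> [-5, 4]
PUSH 1  -> [-5, 4, 1]
PUSH 8  -> [-5, 4, 1, 8]
POP     -> [-5, 4, 1]
PUSH 0  -> [-5, 4, 1, 0]
SWAP    -> [-5, 4, 0, 1]
ADD     -> [-5, 4, 1]
ROT     -> [4, 1, -5]
OVER    -> [4, 1, -5, 1]
SUB     -> [4, 1, -6]
ADD     -> [4, -5]
OVER    -> [4, -5, 4]
SUB     -> [4, -9]
OVER    -> [4, -9, 4]
POP     -> [4, -9]
OVER    -> [4, -9, 4]
ROT     -> [-9, 4, 4]
DIV     -> [-9, 1]
DUP     -> [-9, 1, 1]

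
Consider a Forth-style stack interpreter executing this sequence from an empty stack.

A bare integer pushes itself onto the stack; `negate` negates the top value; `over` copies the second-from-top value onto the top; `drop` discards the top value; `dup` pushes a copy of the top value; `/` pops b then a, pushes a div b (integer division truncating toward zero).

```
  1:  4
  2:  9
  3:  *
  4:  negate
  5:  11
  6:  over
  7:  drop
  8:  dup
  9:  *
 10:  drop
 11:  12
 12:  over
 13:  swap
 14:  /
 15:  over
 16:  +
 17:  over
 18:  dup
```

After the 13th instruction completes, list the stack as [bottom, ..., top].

[-36, -36, 12]

4       [4]
9       [4, 9]
*       [36]
negate  [-36]
11      [-36, 11]
over    [-36, 11, -36]
drop    [-36, 11]
dup     [-36, 11, 11]
*       [-36, 121]
drop    [-36]
12      [-36, 12]
over    [-36, 12, -36]
swap    [-36, -36, 12]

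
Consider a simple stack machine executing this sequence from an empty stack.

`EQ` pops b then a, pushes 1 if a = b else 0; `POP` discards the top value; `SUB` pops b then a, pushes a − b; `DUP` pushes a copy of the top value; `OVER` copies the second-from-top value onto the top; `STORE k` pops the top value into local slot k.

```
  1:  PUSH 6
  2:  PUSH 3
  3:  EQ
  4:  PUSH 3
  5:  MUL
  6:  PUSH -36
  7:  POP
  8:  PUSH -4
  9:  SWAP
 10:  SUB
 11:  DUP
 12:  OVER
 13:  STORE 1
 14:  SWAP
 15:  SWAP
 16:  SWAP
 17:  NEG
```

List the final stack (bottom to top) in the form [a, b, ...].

[-4, 4]

PUSH 6    6
PUSH 3    6 3
EQ        0
PUSH 3    0 3
MUL       0
PUSH -36  0 -36
POP       0
PUSH -4   0 -4
SWAP      -4 0
SUB       -4
DUP       -4 -4
OVER      -4 -4 -4
STORE 1   -4 -4
SWAP      -4 -4
SWAP      -4 -4
SWAP      -4 -4
NEG       -4 4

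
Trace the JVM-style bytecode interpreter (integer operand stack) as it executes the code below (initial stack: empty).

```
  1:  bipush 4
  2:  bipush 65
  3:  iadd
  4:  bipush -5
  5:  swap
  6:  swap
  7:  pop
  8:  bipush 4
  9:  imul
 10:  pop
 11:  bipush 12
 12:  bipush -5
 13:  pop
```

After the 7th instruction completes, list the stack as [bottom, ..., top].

bipush 4  → [4]
bipush 65 → [4, 65]
iadd      → [69]
bipush -5 → [69, -5]
swap      → [-5, 69]
swap      → [69, -5]
pop       → [69]

[69]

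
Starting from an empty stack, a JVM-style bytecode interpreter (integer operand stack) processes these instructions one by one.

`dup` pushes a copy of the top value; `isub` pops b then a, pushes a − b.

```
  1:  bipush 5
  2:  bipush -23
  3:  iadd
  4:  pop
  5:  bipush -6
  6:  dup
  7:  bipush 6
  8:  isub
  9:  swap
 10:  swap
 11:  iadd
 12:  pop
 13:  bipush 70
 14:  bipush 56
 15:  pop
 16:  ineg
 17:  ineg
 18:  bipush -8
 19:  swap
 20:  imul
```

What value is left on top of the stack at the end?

bipush 5   → 5
bipush -23 → 5 -23
iadd       → -18
pop        → (empty)
bipush -6  → -6
dup        → -6 -6
bipush 6   → -6 -6 6
isub       → -6 -12
swap       → -12 -6
swap       → -6 -12
iadd       → -18
pop        → (empty)
bipush 70  → 70
bipush 56  → 70 56
pop        → 70
ineg       → -70
ineg       → 70
bipush -8  → 70 -8
swap       → -8 70
imul       → -560

-560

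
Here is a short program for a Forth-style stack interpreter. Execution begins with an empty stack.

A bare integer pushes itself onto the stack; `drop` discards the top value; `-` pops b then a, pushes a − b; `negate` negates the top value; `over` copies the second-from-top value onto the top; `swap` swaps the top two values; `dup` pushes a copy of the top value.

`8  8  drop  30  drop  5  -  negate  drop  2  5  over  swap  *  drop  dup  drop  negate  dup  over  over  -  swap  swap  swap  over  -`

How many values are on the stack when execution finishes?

8      → [8]
8      → [8, 8]
drop   → [8]
30     → [8, 30]
drop   → [8]
5      → [8, 5]
-      → [3]
negate → [-3]
drop   → []
2      → [2]
5      → [2, 5]
over   → [2, 5, 2]
swap   → [2, 2, 5]
*      → [2, 10]
drop   → [2]
dup    → [2, 2]
drop   → [2]
negate → [-2]
dup    → [-2, -2]
over   → [-2, -2, -2]
over   → [-2, -2, -2, -2]
-      → [-2, -2, 0]
swap   → [-2, 0, -2]
swap   → [-2, -2, 0]
swap   → [-2, 0, -2]
over   → [-2, 0, -2, 0]
-      → [-2, 0, -2]

3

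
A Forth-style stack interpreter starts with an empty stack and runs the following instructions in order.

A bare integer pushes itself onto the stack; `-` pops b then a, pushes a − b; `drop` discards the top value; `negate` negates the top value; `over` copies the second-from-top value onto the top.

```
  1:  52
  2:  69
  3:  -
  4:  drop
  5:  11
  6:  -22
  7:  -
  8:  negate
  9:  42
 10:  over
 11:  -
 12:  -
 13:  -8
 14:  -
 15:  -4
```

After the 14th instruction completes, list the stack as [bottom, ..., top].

52     : 52
69     : 52 69
-      : -17
drop   : (empty)
11     : 11
-22    : 11 -22
-      : 33
negate : -33
42     : -33 42
over   : -33 42 -33
-      : -33 75
-      : -108
-8     : -108 -8
-      : -100

[-100]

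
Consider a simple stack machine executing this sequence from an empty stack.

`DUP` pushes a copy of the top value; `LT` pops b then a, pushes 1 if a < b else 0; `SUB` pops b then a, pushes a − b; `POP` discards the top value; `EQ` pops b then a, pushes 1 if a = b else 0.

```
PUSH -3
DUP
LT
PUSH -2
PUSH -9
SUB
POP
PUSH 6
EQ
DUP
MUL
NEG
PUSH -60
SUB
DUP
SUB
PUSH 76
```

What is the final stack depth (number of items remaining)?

2

PUSH -3   [-3]
DUP       [-3, -3]
LT        [0]
PUSH -2   [0, -2]
PUSH -9   [0, -2, -9]
SUB       [0, 7]
POP       [0]
PUSH 6    [0, 6]
EQ        [0]
DUP       [0, 0]
MUL       [0]
NEG       [0]
PUSH -60  [0, -60]
SUB       [60]
DUP       [60, 60]
SUB       [0]
PUSH 76   [0, 76]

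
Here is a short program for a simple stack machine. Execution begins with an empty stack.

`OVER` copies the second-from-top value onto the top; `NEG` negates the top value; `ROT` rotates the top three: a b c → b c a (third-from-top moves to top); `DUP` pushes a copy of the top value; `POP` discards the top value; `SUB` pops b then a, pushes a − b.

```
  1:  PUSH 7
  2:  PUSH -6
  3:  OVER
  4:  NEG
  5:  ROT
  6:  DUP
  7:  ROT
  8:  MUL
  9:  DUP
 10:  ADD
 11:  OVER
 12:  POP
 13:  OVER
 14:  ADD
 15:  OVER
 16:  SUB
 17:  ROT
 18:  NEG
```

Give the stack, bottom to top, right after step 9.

[-6, 7, -49, -49]

PUSH 7  -> 7
PUSH -6 -> 7 -6
OVER    -> 7 -6 7
NEG     -> 7 -6 -7
ROT     -> -6 -7 7
DUP     -> -6 -7 7 7
ROT     -> -6 7 7 -7
MUL     -> -6 7 -49
DUP     -> -6 7 -49 -49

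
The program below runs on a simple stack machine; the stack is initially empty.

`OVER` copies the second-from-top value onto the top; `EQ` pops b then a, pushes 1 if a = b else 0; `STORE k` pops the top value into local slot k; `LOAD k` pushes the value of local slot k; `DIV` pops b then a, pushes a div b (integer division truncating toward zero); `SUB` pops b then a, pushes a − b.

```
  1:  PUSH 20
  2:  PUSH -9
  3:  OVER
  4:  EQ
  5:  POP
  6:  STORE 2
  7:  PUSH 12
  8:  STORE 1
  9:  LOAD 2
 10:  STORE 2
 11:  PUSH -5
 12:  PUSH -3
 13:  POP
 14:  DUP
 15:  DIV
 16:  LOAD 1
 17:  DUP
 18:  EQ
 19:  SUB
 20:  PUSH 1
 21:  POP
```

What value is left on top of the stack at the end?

PUSH 20 -> 20
PUSH -9 -> 20 -9
OVER    -> 20 -9 20
EQ      -> 20 0
POP     -> 20
STORE 2 -> (empty)
PUSH 12 -> 12
STORE 1 -> (empty)
LOAD 2  -> 20
STORE 2 -> (empty)
PUSH -5 -> -5
PUSH -3 -> -5 -3
POP     -> -5
DUP     -> -5 -5
DIV     -> 1
LOAD 1  -> 1 12
DUP     -> 1 12 12
EQ      -> 1 1
SUB     -> 0
PUSH 1  -> 0 1
POP     -> 0

0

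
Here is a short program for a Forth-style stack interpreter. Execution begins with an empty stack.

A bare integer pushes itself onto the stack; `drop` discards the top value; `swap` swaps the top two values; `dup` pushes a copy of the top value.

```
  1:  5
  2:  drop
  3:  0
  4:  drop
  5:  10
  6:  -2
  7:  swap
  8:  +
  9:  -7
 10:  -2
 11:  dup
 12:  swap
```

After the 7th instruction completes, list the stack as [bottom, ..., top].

5     [5]
drop  []
0     [0]
drop  []
10    [10]
-2    [10, -2]
swap  [-2, 10]

[-2, 10]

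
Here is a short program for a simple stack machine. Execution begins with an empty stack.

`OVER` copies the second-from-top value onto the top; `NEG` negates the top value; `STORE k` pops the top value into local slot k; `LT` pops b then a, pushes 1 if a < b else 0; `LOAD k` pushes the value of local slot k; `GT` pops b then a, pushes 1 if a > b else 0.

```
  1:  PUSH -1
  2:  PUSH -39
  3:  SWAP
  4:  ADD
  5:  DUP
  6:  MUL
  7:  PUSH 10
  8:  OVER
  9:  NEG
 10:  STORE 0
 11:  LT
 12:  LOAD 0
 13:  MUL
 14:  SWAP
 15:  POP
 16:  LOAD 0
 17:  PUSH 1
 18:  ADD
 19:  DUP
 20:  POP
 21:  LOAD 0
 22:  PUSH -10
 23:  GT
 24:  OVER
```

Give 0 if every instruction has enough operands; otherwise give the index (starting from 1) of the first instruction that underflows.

14

PUSH -1  → -1
PUSH -39 → -1 -39
SWAP     → -39 -1
ADD      → -40
DUP      → -40 -40
MUL      → 1600
PUSH 10  → 1600 10
OVER     → 1600 10 1600
NEG      → 1600 10 -1600
STORE 0  → 1600 10
LT       → 0
LOAD 0   → 0 -1600
MUL      → 0
SWAP  — needs 2 operands, stack has 1 → underflow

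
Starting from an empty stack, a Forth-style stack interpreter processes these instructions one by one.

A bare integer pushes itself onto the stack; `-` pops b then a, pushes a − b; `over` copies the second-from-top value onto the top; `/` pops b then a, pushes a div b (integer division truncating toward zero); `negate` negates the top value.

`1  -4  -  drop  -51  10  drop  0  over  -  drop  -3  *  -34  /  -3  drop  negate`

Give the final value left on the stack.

1      -> 1
-4     -> 1 -4
-      -> 5
drop   -> (empty)
-51    -> -51
10     -> -51 10
drop   -> -51
0      -> -51 0
over   -> -51 0 -51
-      -> -51 51
drop   -> -51
-3     -> -51 -3
*      -> 153
-34    -> 153 -34
/      -> -4
-3     -> -4 -3
drop   -> -4
negate -> 4

4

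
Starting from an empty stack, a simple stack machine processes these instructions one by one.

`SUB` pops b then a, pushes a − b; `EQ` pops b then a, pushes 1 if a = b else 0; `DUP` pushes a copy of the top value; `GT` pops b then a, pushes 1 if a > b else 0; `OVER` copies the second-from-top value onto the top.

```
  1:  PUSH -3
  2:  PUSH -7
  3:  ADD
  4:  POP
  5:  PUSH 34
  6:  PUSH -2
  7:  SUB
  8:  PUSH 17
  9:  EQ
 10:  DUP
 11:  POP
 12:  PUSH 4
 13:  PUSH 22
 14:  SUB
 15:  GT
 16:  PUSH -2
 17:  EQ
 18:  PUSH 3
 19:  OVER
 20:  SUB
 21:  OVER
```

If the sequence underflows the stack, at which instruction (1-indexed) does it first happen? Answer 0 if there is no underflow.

PUSH -3 -> [-3]
PUSH -7 -> [-3, -7]
ADD     -> [-10]
POP     -> []
PUSH 34 -> [34]
PUSH -2 -> [34, -2]
SUB     -> [36]
PUSH 17 -> [36, 17]
EQ      -> [0]
DUP     -> [0, 0]
POP     -> [0]
PUSH 4  -> [0, 4]
PUSH 22 -> [0, 4, 22]
SUB     -> [0, -18]
GT      -> [1]
PUSH -2 -> [1, -2]
EQ      -> [0]
PUSH 3  -> [0, 3]
OVER    -> [0, 3, 0]
SUB     -> [0, 3]
OVER    -> [0, 3, 0]

0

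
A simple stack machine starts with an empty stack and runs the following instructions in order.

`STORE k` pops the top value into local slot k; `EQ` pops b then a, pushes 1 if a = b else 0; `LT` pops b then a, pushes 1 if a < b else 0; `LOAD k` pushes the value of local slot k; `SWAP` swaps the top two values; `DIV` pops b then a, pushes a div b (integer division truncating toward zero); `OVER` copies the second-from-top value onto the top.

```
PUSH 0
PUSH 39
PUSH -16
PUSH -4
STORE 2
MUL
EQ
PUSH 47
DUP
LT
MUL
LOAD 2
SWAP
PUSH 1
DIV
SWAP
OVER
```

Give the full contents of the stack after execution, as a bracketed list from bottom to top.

[0, -4, 0]

PUSH 0   -> 0
PUSH 39  -> 0 39
PUSH -16 -> 0 39 -16
PUSH -4  -> 0 39 -16 -4
STORE 2  -> 0 39 -16
MUL      -> 0 -624
EQ       -> 0
PUSH 47  -> 0 47
DUP      -> 0 47 47
LT       -> 0 0
MUL      -> 0
LOAD 2   -> 0 -4
SWAP     -> -4 0
PUSH 1   -> -4 0 1
DIV      -> -4 0
SWAP     -> 0 -4
OVER     -> 0 -4 0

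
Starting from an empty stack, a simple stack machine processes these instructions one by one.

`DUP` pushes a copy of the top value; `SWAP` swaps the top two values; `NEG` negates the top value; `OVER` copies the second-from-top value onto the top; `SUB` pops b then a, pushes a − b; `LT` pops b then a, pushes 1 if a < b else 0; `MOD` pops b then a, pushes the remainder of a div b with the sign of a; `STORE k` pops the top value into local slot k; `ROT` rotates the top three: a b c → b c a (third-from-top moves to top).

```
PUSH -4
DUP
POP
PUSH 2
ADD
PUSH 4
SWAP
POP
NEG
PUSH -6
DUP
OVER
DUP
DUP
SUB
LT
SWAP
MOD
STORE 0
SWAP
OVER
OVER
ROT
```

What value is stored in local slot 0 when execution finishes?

PUSH -4 : -4
DUP     : -4 -4
POP     : -4
PUSH 2  : -4 2
ADD     : -2
PUSH 4  : -2 4
SWAP    : 4 -2
POP     : 4
NEG     : -4
PUSH -6 : -4 -6
DUP     : -4 -6 -6
OVER    : -4 -6 -6 -6
DUP     : -4 -6 -6 -6 -6
DUP     : -4 -6 -6 -6 -6 -6
SUB     : -4 -6 -6 -6 0
LT      : -4 -6 -6 1
SWAP    : -4 -6 1 -6
MOD     : -4 -6 1
STORE 0 : -4 -6
SWAP    : -6 -4
OVER    : -6 -4 -6
OVER    : -6 -4 -6 -4
ROT     : -6 -6 -4 -4

1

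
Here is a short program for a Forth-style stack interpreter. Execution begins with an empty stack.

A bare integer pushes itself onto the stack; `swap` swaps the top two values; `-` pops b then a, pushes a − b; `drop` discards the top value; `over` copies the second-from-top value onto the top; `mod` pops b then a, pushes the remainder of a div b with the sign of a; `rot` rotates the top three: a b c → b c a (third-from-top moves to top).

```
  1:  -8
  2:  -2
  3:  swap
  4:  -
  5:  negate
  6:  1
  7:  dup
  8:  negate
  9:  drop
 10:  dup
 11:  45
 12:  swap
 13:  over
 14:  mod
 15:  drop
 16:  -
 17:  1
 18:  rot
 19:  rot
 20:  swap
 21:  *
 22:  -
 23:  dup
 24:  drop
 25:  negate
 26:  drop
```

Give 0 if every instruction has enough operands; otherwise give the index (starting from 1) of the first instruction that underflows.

0

-8     → -8
-2     → -8 -2
swap   → -2 -8
-      → 6
negate → -6
1      → -6 1
dup    → -6 1 1
negate → -6 1 -1
drop   → -6 1
dup    → -6 1 1
45     → -6 1 1 45
swap   → -6 1 45 1
over   → -6 1 45 1 45
mod    → -6 1 45 1
drop   → -6 1 45
-      → -6 -44
1      → -6 -44 1
rot    → -44 1 -6
rot    → 1 -6 -44
swap   → 1 -44 -6
*      → 1 264
-      → -263
dup    → -263 -263
drop   → -263
negate → 263
drop   → (empty)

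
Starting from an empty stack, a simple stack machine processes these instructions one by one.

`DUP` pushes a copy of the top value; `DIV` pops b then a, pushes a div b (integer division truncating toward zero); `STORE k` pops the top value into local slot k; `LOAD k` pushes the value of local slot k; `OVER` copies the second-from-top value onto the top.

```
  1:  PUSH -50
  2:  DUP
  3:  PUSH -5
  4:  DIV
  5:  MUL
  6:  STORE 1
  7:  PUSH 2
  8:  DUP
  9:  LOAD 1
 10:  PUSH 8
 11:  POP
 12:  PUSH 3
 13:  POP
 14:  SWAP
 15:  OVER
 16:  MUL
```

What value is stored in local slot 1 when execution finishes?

-500

PUSH -50 : [-50]
DUP      : [-50, -50]
PUSH -5  : [-50, -50, -5]
DIV      : [-50, 10]
MUL      : [-500]
STORE 1  : []
PUSH 2   : [2]
DUP      : [2, 2]
LOAD 1   : [2, 2, -500]
PUSH 8   : [2, 2, -500, 8]
POP      : [2, 2, -500]
PUSH 3   : [2, 2, -500, 3]
POP      : [2, 2, -500]
SWAP     : [2, -500, 2]
OVER     : [2, -500, 2, -500]
MUL      : [2, -500, -1000]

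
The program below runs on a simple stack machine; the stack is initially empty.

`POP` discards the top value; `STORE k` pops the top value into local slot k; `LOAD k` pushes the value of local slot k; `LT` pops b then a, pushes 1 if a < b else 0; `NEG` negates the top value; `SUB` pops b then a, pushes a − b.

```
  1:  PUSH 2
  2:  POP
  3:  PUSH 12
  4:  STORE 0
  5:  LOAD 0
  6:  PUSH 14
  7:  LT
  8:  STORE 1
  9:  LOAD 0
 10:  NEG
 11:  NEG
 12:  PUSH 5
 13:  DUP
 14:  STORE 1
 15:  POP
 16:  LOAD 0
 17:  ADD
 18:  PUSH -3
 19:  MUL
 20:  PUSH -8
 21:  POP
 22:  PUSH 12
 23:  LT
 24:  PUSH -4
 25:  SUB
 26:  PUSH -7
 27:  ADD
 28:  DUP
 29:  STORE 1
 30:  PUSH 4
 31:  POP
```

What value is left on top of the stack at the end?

PUSH 2  : 2
POP     : (empty)
PUSH 12 : 12
STORE 0 : (empty)
LOAD 0  : 12
PUSH 14 : 12 14
LT      : 1
STORE 1 : (empty)
LOAD 0  : 12
NEG     : -12
NEG     : 12
PUSH 5  : 12 5
DUP     : 12 5 5
STORE 1 : 12 5
POP     : 12
LOAD 0  : 12 12
ADD     : 24
PUSH -3 : 24 -3
MUL     : -72
PUSH -8 : -72 -8
POP     : -72
PUSH 12 : -72 12
LT      : 1
PUSH -4 : 1 -4
SUB     : 5
PUSH -7 : 5 -7
ADD     : -2
DUP     : -2 -2
STORE 1 : -2
PUSH 4  : -2 4
POP     : -2

-2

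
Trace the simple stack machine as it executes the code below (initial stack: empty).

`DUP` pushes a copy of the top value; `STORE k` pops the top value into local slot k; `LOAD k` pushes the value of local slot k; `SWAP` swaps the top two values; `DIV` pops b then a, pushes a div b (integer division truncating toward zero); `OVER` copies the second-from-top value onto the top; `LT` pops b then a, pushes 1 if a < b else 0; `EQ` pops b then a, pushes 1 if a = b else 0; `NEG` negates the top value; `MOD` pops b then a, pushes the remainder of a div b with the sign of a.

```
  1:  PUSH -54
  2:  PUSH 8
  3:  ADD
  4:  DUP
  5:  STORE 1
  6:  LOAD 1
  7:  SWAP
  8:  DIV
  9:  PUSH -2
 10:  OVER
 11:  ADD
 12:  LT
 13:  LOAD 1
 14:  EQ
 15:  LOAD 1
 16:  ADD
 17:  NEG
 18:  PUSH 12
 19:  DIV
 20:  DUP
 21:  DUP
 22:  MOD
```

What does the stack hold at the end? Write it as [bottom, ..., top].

PUSH -54  [-54]
PUSH 8    [-54, 8]
ADD       [-46]
DUP       [-46, -46]
STORE 1   [-46]
LOAD 1    [-46, -46]
SWAP      [-46, -46]
DIV       [1]
PUSH -2   [1, -2]
OVER      [1, -2, 1]
ADD       [1, -1]
LT        [0]
LOAD 1    [0, -46]
EQ        [0]
LOAD 1    [0, -46]
ADD       [-46]
NEG       [46]
PUSH 12   [46, 12]
DIV       [3]
DUP       [3, 3]
DUP       [3, 3, 3]
MOD       [3, 0]

[3, 0]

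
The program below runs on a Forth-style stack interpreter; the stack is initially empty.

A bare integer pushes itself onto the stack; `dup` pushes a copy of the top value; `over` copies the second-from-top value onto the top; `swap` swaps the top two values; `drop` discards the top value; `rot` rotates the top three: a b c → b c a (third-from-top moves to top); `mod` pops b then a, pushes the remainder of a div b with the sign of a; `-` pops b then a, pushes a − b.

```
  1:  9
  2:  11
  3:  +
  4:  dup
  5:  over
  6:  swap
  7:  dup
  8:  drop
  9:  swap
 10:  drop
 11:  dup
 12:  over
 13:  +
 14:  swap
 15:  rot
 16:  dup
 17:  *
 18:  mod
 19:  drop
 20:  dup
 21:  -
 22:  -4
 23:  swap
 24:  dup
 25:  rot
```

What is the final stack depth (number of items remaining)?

3

9    : 9
11   : 9 11
+    : 20
dup  : 20 20
over : 20 20 20
swap : 20 20 20
dup  : 20 20 20 20
drop : 20 20 20
swap : 20 20 20
drop : 20 20
dup  : 20 20 20
over : 20 20 20 20
+    : 20 20 40
swap : 20 40 20
rot  : 40 20 20
dup  : 40 20 20 20
*    : 40 20 400
mod  : 40 20
drop : 40
dup  : 40 40
-    : 0
-4   : 0 -4
swap : -4 0
dup  : -4 0 0
rot  : 0 0 -4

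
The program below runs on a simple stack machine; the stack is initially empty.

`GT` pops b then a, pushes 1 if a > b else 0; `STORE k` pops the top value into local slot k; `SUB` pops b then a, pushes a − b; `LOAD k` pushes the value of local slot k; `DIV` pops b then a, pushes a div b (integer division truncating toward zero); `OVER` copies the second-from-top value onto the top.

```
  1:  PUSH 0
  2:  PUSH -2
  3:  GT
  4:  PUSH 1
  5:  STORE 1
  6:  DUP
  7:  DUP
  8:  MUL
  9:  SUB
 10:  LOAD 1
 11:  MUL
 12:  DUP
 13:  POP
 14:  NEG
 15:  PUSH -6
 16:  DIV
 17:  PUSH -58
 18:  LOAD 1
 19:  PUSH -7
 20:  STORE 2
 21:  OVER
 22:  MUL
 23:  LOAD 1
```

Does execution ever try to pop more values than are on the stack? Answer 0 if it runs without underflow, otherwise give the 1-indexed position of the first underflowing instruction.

0

PUSH 0   -> 0
PUSH -2  -> 0 -2
GT       -> 1
PUSH 1   -> 1 1
STORE 1  -> 1
DUP      -> 1 1
DUP      -> 1 1 1
MUL      -> 1 1
SUB      -> 0
LOAD 1   -> 0 1
MUL      -> 0
DUP      -> 0 0
POP      -> 0
NEG      -> 0
PUSH -6  -> 0 -6
DIV      -> 0
PUSH -58 -> 0 -58
LOAD 1   -> 0 -58 1
PUSH -7  -> 0 -58 1 -7
STORE 2  -> 0 -58 1
OVER     -> 0 -58 1 -58
MUL      -> 0 -58 -58
LOAD 1   -> 0 -58 -58 1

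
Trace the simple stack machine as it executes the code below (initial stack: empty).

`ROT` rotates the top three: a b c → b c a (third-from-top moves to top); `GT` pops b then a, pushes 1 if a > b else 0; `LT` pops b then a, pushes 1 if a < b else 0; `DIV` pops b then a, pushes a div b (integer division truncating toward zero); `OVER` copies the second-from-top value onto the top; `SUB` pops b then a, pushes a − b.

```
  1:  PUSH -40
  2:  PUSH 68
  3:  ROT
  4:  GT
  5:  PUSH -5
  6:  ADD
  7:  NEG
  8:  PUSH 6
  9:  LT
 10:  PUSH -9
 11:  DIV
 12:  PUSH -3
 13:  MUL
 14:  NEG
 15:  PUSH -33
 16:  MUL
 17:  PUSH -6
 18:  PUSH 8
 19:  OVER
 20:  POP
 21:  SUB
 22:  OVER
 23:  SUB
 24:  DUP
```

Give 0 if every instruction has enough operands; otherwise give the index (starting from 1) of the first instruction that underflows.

3

PUSH -40 -> [-40]
PUSH 68  -> [-40, 68]
ROT  — needs 3 operands, stack has 2 → underflow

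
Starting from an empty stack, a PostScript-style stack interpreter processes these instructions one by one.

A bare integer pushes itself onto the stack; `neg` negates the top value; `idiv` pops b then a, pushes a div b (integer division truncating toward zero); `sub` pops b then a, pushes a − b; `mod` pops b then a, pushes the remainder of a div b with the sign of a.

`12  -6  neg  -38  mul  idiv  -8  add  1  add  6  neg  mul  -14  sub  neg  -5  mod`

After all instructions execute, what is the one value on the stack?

-1

12    [12]
-6    [12, -6]
neg   [12, 6]
-38   [12, 6, -38]
mul   [12, -228]
idiv  [0]
-8    [0, -8]
add   [-8]
1     [-8, 1]
add   [-7]
6     [-7, 6]
neg   [-7, -6]
mul   [42]
-14   [42, -14]
sub   [56]
neg   [-56]
-5    [-56, -5]
mod   [-1]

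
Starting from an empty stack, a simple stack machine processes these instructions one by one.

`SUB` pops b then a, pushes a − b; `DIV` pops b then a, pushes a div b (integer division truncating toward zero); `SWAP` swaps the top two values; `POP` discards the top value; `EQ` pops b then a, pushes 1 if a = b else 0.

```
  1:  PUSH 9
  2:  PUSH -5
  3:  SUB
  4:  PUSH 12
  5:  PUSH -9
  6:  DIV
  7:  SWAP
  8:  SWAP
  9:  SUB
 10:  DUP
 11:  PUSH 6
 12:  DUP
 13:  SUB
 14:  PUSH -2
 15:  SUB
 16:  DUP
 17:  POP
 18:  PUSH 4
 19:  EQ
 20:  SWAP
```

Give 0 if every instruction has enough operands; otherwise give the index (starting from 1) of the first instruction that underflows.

PUSH 9  : [9]
PUSH -5 : [9, -5]
SUB     : [14]
PUSH 12 : [14, 12]
PUSH -9 : [14, 12, -9]
DIV     : [14, -1]
SWAP    : [-1, 14]
SWAP    : [14, -1]
SUB     : [15]
DUP     : [15, 15]
PUSH 6  : [15, 15, 6]
DUP     : [15, 15, 6, 6]
SUB     : [15, 15, 0]
PUSH -2 : [15, 15, 0, -2]
SUB     : [15, 15, 2]
DUP     : [15, 15, 2, 2]
POP     : [15, 15, 2]
PUSH 4  : [15, 15, 2, 4]
EQ      : [15, 15, 0]
SWAP    : [15, 0, 15]

0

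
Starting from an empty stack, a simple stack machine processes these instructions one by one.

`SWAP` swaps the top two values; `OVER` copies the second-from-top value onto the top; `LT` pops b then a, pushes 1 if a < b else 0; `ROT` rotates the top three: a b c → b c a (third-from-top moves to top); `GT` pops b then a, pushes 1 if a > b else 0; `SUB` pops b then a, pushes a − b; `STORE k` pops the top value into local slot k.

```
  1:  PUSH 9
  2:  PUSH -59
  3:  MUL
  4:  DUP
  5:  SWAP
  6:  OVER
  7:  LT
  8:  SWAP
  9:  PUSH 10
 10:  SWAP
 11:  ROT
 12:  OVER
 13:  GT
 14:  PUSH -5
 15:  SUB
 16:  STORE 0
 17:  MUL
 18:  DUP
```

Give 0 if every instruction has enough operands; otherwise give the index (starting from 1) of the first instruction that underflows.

PUSH 9   → 9
PUSH -59 → 9 -59
MUL      → -531
DUP      → -531 -531
SWAP     → -531 -531
OVER     → -531 -531 -531
LT       → -531 0
SWAP     → 0 -531
PUSH 10  → 0 -531 10
SWAP     → 0 10 -531
ROT      → 10 -531 0
OVER     → 10 -531 0 -531
GT       → 10 -531 1
PUSH -5  → 10 -531 1 -5
SUB      → 10 -531 6
STORE 0  → 10 -531
MUL      → -5310
DUP      → -5310 -5310

0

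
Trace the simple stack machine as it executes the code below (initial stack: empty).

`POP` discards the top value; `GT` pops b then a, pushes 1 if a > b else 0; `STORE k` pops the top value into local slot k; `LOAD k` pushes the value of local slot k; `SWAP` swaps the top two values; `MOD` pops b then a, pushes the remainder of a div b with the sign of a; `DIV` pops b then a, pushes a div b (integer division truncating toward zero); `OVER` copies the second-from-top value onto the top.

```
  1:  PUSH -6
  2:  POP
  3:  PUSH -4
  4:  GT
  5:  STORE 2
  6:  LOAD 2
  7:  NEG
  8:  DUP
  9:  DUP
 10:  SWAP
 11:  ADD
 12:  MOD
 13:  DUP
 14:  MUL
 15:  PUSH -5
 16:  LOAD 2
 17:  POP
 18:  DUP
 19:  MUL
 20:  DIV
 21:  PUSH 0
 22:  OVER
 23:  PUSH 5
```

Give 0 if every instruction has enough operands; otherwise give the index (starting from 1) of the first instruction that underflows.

4

PUSH -6 → -6
POP     → (empty)
PUSH -4 → -4
GT  — needs 2 operands, stack has 1 → underflow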